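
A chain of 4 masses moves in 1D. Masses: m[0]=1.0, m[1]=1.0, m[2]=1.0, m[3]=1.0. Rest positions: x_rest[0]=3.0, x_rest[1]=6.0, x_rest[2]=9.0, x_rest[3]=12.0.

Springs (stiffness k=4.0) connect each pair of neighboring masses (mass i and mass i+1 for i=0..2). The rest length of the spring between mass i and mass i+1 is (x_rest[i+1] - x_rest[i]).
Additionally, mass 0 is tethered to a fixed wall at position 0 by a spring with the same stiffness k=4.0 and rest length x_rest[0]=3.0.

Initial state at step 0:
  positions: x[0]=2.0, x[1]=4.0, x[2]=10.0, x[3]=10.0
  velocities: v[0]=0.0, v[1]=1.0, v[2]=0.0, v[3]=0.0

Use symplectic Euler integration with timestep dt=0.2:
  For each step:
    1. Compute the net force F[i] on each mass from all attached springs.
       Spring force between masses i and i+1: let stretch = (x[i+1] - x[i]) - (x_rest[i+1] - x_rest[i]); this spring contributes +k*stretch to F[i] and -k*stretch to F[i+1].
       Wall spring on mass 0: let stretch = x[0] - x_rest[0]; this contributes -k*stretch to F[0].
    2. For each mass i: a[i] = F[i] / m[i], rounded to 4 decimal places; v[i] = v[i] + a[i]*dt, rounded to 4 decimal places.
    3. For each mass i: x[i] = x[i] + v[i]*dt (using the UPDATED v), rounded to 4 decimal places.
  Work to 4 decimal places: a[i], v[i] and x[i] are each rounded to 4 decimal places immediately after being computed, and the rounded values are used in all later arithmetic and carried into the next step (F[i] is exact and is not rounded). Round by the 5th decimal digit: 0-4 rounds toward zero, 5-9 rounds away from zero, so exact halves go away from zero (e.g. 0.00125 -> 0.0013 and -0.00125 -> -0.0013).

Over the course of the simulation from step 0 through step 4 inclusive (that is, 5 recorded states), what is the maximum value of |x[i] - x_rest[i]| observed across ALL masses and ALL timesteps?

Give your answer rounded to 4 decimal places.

Step 0: x=[2.0000 4.0000 10.0000 10.0000] v=[0.0000 1.0000 0.0000 0.0000]
Step 1: x=[2.0000 4.8400 9.0400 10.4800] v=[0.0000 4.2000 -4.8000 2.4000]
Step 2: x=[2.1344 5.8976 7.6384 11.2096] v=[0.6720 5.2880 -7.0080 3.6480]
Step 3: x=[2.5294 6.6316 6.5297 11.8478] v=[1.9750 3.6701 -5.5437 3.1910]
Step 4: x=[3.1760 6.6930 6.2882 12.1151] v=[3.2332 0.3068 -1.2077 1.3365]
Max displacement = 2.7118

Answer: 2.7118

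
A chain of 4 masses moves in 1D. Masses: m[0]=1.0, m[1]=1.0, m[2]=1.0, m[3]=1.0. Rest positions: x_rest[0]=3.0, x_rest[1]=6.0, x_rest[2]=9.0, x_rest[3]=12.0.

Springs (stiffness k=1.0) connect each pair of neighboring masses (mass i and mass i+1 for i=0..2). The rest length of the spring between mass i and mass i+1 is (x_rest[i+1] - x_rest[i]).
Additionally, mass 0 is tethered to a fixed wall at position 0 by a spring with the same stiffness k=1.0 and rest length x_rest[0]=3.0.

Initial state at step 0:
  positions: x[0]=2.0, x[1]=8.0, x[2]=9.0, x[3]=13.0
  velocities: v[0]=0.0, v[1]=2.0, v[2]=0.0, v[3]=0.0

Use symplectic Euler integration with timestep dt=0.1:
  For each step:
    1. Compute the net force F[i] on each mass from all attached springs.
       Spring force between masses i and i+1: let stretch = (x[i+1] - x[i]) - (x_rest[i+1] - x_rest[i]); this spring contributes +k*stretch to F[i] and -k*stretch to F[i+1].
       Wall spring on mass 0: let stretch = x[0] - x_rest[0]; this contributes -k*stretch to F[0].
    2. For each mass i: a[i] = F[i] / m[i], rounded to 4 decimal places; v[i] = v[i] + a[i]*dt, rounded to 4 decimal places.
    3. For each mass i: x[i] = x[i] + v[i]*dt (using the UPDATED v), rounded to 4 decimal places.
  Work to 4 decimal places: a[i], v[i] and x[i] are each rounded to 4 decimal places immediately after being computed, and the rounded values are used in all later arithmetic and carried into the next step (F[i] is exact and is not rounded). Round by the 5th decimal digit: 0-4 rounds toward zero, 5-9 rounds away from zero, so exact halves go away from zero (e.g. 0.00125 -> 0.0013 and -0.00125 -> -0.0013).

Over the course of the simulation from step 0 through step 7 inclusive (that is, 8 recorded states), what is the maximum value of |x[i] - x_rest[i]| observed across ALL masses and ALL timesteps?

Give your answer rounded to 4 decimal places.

Answer: 2.2926

Derivation:
Step 0: x=[2.0000 8.0000 9.0000 13.0000] v=[0.0000 2.0000 0.0000 0.0000]
Step 1: x=[2.0400 8.1500 9.0300 12.9900] v=[0.4000 1.5000 0.3000 -0.1000]
Step 2: x=[2.1207 8.2477 9.0908 12.9704] v=[0.8070 0.9770 0.6080 -0.1960]
Step 3: x=[2.2415 8.2926 9.1820 12.9420] v=[1.2076 0.4486 0.9117 -0.2840]
Step 4: x=[2.4004 8.2858 9.3019 12.9060] v=[1.5886 -0.0676 1.1988 -0.3600]
Step 5: x=[2.5941 8.2304 9.4477 12.8640] v=[1.9371 -0.5545 1.4576 -0.4204]
Step 6: x=[2.8182 8.1308 9.6155 12.8178] v=[2.2413 -0.9964 1.6775 -0.4620]
Step 7: x=[3.0673 7.9929 9.8004 12.7696] v=[2.4907 -1.3792 1.8493 -0.4822]
Max displacement = 2.2926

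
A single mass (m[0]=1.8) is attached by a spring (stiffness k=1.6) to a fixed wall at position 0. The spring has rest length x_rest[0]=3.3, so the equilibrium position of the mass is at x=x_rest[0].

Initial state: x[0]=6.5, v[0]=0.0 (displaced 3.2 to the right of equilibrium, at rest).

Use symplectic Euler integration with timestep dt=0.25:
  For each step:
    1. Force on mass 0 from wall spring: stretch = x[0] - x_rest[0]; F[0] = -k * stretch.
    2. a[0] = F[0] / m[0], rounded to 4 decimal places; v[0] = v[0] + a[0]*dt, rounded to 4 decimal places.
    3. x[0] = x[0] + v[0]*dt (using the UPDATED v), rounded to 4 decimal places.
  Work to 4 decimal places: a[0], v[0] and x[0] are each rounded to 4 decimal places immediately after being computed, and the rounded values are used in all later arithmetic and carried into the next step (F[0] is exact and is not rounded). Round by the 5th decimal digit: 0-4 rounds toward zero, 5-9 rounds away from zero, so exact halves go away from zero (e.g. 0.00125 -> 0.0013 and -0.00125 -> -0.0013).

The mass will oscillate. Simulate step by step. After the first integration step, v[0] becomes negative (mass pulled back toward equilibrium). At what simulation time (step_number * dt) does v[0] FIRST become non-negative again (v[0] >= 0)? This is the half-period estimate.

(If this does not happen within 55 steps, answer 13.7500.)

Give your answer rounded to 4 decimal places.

Step 0: x=[6.5000] v=[0.0000]
Step 1: x=[6.3222] v=[-0.7111]
Step 2: x=[5.9765] v=[-1.3827]
Step 3: x=[5.4821] v=[-1.9775]
Step 4: x=[4.8665] v=[-2.4624]
Step 5: x=[4.1639] v=[-2.8105]
Step 6: x=[3.4133] v=[-3.0025]
Step 7: x=[2.6564] v=[-3.0277]
Step 8: x=[1.9352] v=[-2.8847]
Step 9: x=[1.2899] v=[-2.5814]
Step 10: x=[0.7562] v=[-2.1347]
Step 11: x=[0.3639] v=[-1.5694]
Step 12: x=[0.1347] v=[-0.9169]
Step 13: x=[0.0813] v=[-0.2135]
Step 14: x=[0.2068] v=[0.5018]
First v>=0 after going negative at step 14, time=3.5000

Answer: 3.5000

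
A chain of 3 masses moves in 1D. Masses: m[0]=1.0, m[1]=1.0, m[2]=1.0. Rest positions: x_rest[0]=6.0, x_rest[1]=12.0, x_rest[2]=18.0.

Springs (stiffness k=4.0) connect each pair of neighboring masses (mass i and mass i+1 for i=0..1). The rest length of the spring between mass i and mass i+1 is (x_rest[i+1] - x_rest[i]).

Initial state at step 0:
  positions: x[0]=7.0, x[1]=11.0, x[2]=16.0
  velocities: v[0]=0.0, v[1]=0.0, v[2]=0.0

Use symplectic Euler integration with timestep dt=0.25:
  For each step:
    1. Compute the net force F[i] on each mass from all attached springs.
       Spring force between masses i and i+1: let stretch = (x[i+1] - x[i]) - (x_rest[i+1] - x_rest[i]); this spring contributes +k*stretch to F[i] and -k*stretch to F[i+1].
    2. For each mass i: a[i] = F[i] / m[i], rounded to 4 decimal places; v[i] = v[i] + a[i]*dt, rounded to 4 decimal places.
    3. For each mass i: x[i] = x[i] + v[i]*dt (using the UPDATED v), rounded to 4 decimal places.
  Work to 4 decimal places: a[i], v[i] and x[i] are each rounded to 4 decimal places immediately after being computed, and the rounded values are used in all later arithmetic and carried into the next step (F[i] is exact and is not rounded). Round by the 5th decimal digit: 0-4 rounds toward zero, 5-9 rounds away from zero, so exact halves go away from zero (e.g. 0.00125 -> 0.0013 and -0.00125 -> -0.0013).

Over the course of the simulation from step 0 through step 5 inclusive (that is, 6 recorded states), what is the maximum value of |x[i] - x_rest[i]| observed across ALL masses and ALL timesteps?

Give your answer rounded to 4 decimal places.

Answer: 2.0761

Derivation:
Step 0: x=[7.0000 11.0000 16.0000] v=[0.0000 0.0000 0.0000]
Step 1: x=[6.5000 11.2500 16.2500] v=[-2.0000 1.0000 1.0000]
Step 2: x=[5.6875 11.5625 16.7500] v=[-3.2500 1.2500 2.0000]
Step 3: x=[4.8438 11.7031 17.4531] v=[-3.3750 0.5625 2.8125]
Step 4: x=[4.2149 11.5664 18.2187] v=[-2.5157 -0.5468 3.0625]
Step 5: x=[3.9239 11.2549 18.8213] v=[-1.1642 -1.2460 2.4102]
Max displacement = 2.0761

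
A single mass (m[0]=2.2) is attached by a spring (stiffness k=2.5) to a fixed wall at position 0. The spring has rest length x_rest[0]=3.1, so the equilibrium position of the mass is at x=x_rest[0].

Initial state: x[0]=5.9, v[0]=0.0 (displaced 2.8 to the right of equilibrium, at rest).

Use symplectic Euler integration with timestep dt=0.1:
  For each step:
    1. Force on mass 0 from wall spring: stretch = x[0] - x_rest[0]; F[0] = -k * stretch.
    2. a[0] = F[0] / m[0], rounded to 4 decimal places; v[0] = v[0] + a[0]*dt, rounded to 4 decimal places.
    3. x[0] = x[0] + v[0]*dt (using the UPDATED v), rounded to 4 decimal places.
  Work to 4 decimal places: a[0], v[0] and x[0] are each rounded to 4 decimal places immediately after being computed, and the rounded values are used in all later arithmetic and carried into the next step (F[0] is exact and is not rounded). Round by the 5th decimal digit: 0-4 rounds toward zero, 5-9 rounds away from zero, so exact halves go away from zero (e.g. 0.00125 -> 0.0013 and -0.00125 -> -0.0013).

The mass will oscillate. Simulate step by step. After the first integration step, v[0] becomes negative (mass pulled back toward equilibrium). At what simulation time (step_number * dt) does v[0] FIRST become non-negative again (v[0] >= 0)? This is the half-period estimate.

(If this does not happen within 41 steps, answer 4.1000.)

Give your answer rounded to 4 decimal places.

Step 0: x=[5.9000] v=[0.0000]
Step 1: x=[5.8682] v=[-0.3182]
Step 2: x=[5.8049] v=[-0.6328]
Step 3: x=[5.7109] v=[-0.9402]
Step 4: x=[5.5872] v=[-1.2369]
Step 5: x=[5.4353] v=[-1.5195]
Step 6: x=[5.2568] v=[-1.7849]
Step 7: x=[5.0538] v=[-2.0300]
Step 8: x=[4.8286] v=[-2.2520]
Step 9: x=[4.5838] v=[-2.4484]
Step 10: x=[4.3221] v=[-2.6170]
Step 11: x=[4.0465] v=[-2.7559]
Step 12: x=[3.7602] v=[-2.8635]
Step 13: x=[3.4664] v=[-2.9385]
Step 14: x=[3.1684] v=[-2.9801]
Step 15: x=[2.8696] v=[-2.9879]
Step 16: x=[2.5734] v=[-2.9617]
Step 17: x=[2.2832] v=[-2.9019]
Step 18: x=[2.0023] v=[-2.8091]
Step 19: x=[1.7339] v=[-2.6844]
Step 20: x=[1.4810] v=[-2.5292]
Step 21: x=[1.2465] v=[-2.3452]
Step 22: x=[1.0330] v=[-2.1346]
Step 23: x=[0.8430] v=[-1.8997]
Step 24: x=[0.6787] v=[-1.6432]
Step 25: x=[0.5419] v=[-1.3681]
Step 26: x=[0.4342] v=[-1.0774]
Step 27: x=[0.3568] v=[-0.7745]
Step 28: x=[0.3105] v=[-0.4628]
Step 29: x=[0.2959] v=[-0.1458]
Step 30: x=[0.3132] v=[0.1729]
First v>=0 after going negative at step 30, time=3.0000

Answer: 3.0000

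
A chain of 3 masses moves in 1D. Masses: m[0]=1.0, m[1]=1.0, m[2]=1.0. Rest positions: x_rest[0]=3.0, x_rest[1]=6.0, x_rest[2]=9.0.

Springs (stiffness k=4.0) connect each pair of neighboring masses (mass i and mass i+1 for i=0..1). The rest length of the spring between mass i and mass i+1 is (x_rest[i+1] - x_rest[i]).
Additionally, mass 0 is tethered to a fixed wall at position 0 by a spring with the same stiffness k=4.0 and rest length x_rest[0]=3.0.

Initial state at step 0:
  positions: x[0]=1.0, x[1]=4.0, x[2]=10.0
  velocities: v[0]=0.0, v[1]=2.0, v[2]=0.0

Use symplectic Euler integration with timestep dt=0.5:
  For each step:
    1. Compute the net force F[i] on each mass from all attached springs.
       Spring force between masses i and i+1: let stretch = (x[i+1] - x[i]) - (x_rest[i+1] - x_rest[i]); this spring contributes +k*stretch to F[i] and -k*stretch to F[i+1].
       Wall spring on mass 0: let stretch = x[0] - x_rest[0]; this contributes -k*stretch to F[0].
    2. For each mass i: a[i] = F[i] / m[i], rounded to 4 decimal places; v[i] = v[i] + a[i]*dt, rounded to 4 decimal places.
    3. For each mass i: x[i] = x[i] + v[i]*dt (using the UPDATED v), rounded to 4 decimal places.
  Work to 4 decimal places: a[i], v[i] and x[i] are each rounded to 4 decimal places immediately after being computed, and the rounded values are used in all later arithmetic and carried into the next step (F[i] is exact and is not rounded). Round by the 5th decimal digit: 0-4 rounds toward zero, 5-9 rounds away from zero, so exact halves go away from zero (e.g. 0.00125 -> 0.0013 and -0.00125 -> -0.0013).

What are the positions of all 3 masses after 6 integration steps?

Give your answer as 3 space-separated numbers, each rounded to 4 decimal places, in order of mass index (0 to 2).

Answer: 5.0000 9.0000 8.0000

Derivation:
Step 0: x=[1.0000 4.0000 10.0000] v=[0.0000 2.0000 0.0000]
Step 1: x=[3.0000 8.0000 7.0000] v=[4.0000 8.0000 -6.0000]
Step 2: x=[7.0000 6.0000 8.0000] v=[8.0000 -4.0000 2.0000]
Step 3: x=[3.0000 7.0000 10.0000] v=[-8.0000 2.0000 4.0000]
Step 4: x=[0.0000 7.0000 12.0000] v=[-6.0000 0.0000 4.0000]
Step 5: x=[4.0000 5.0000 12.0000] v=[8.0000 -4.0000 0.0000]
Step 6: x=[5.0000 9.0000 8.0000] v=[2.0000 8.0000 -8.0000]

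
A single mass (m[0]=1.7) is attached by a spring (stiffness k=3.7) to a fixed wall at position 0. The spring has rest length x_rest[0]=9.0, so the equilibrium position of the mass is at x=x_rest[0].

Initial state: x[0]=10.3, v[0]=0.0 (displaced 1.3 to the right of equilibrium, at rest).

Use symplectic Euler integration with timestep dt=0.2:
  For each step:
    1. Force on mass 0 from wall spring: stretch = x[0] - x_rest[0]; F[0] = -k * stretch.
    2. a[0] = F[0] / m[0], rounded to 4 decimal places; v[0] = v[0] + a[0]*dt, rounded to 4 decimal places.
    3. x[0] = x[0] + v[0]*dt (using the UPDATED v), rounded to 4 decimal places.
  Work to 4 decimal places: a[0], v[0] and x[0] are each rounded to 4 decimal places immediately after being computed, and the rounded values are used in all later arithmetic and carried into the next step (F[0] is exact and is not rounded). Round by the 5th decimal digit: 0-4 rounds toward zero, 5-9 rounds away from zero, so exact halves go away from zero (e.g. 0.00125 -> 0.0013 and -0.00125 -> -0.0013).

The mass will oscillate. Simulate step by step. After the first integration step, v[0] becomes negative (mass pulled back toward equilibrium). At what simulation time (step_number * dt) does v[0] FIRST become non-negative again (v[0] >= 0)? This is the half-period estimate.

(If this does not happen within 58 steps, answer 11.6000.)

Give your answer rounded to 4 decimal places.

Step 0: x=[10.3000] v=[0.0000]
Step 1: x=[10.1868] v=[-0.5659]
Step 2: x=[9.9703] v=[-1.0825]
Step 3: x=[9.6693] v=[-1.5049]
Step 4: x=[9.3101] v=[-1.7962]
Step 5: x=[8.9239] v=[-1.9312]
Step 6: x=[8.5443] v=[-1.8981]
Step 7: x=[8.2044] v=[-1.6997]
Step 8: x=[7.9337] v=[-1.3534]
Step 9: x=[7.7559] v=[-0.8892]
Step 10: x=[7.6864] v=[-0.3477]
Step 11: x=[7.7312] v=[0.2241]
First v>=0 after going negative at step 11, time=2.2000

Answer: 2.2000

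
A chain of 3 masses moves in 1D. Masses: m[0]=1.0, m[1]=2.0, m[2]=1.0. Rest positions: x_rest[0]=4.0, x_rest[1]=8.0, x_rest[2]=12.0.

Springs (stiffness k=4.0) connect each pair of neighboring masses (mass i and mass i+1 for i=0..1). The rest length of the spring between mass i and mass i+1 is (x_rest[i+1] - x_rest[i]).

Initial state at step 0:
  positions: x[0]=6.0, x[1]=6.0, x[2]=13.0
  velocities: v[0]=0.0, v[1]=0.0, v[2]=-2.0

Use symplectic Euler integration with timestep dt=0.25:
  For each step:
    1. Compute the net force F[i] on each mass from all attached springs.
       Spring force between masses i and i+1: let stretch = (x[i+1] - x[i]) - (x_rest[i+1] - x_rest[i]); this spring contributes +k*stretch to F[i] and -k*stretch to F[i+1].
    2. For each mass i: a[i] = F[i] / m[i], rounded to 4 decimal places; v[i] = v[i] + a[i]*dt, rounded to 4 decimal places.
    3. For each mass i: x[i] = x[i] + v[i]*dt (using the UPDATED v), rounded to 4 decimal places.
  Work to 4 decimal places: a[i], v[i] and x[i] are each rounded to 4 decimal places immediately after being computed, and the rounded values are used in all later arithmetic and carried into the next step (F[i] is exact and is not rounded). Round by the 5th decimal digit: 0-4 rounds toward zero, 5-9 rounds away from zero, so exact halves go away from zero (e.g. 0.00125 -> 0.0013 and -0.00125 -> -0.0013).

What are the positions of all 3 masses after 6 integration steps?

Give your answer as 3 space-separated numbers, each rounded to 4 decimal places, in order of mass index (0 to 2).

Step 0: x=[6.0000 6.0000 13.0000] v=[0.0000 0.0000 -2.0000]
Step 1: x=[5.0000 6.8750 11.7500] v=[-4.0000 3.5000 -5.0000]
Step 2: x=[3.4688 8.1250 10.2813] v=[-6.1250 5.0000 -5.8750]
Step 3: x=[2.1016 9.0625 9.2735] v=[-5.4688 3.7501 -4.0313]
Step 4: x=[1.4746 9.1563 9.2129] v=[-2.5079 0.3752 -0.2423]
Step 5: x=[1.7681 8.2970 10.1382] v=[1.1738 -3.4374 3.7011]
Step 6: x=[2.6938 6.8517 11.6032] v=[3.7027 -5.7813 5.8599]

Answer: 2.6938 6.8517 11.6032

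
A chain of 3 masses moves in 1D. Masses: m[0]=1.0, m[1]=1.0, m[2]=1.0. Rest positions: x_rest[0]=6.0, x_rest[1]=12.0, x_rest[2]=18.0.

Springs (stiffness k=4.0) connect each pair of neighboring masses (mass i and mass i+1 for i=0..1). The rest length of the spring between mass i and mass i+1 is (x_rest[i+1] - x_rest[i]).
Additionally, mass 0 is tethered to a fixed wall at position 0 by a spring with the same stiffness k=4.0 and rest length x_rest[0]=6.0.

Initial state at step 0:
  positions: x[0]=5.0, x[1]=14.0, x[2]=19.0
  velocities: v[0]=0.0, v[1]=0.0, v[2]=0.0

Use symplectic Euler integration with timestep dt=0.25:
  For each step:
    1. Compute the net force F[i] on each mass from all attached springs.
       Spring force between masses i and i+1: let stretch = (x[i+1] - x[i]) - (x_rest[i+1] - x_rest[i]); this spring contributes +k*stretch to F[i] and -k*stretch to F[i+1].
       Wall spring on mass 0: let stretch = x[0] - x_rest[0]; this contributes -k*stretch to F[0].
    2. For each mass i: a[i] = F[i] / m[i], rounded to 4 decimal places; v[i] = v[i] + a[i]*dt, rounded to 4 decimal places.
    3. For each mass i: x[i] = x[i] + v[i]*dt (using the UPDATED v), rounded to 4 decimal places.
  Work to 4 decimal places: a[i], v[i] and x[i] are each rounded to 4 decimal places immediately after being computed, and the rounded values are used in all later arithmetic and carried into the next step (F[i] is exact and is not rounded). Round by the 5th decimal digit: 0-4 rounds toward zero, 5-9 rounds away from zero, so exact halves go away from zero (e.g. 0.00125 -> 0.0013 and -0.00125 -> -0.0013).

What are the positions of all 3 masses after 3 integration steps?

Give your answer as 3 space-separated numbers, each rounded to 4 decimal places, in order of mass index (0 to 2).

Step 0: x=[5.0000 14.0000 19.0000] v=[0.0000 0.0000 0.0000]
Step 1: x=[6.0000 13.0000 19.2500] v=[4.0000 -4.0000 1.0000]
Step 2: x=[7.2500 11.8125 19.4375] v=[5.0000 -4.7500 0.7500]
Step 3: x=[7.8281 11.3906 19.2188] v=[2.3125 -1.6875 -0.8750]

Answer: 7.8281 11.3906 19.2188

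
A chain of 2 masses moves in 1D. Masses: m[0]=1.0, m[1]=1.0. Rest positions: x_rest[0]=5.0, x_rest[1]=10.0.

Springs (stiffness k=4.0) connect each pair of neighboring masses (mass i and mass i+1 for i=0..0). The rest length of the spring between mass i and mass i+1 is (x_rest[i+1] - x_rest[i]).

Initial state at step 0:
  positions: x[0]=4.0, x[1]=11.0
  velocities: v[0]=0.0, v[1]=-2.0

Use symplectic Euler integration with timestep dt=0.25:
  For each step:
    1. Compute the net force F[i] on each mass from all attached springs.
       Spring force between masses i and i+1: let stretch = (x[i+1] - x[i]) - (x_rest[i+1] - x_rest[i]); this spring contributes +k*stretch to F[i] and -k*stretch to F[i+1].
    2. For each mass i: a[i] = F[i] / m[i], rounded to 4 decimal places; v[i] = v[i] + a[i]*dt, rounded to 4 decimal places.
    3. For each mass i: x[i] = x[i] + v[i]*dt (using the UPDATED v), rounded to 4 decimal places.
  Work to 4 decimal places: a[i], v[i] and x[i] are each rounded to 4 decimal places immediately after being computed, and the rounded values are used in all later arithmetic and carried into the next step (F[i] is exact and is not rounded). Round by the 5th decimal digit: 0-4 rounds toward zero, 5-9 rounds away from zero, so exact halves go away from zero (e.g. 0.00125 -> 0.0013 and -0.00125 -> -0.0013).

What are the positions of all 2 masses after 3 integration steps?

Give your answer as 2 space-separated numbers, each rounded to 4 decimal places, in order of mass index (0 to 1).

Answer: 5.4375 8.0625

Derivation:
Step 0: x=[4.0000 11.0000] v=[0.0000 -2.0000]
Step 1: x=[4.5000 10.0000] v=[2.0000 -4.0000]
Step 2: x=[5.1250 8.8750] v=[2.5000 -4.5000]
Step 3: x=[5.4375 8.0625] v=[1.2500 -3.2500]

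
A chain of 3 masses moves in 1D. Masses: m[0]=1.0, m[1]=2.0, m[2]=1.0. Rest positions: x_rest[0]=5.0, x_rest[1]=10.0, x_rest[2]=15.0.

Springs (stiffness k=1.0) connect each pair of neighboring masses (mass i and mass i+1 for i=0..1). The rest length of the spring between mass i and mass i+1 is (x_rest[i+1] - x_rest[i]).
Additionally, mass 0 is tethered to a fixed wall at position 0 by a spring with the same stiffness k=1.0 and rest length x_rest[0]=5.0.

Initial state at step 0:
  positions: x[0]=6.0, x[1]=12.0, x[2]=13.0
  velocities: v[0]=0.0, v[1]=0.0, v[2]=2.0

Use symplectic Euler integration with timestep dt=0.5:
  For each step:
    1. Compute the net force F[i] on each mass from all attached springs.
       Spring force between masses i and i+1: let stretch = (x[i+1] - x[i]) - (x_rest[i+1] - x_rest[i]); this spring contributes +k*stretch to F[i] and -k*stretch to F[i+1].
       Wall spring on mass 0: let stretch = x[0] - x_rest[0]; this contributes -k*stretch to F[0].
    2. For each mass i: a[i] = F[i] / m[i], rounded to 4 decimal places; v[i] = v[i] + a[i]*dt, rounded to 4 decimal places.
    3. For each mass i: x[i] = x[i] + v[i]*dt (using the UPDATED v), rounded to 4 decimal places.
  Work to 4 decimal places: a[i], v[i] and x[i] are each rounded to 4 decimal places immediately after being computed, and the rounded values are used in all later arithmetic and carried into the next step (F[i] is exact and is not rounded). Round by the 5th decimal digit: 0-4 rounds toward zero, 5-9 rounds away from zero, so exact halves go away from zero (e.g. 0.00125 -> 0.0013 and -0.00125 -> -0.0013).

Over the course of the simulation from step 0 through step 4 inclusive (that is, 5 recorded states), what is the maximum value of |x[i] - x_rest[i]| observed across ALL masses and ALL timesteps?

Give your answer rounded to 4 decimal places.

Step 0: x=[6.0000 12.0000 13.0000] v=[0.0000 0.0000 2.0000]
Step 1: x=[6.0000 11.3750 15.0000] v=[0.0000 -1.2500 4.0000]
Step 2: x=[5.8438 10.5313 17.3438] v=[-0.3125 -1.6875 4.6875]
Step 3: x=[5.3985 9.9532 19.2345] v=[-0.8907 -1.1563 3.7813]
Step 4: x=[4.7422 9.9659 20.0549] v=[-1.3126 0.0254 1.6407]
Max displacement = 5.0549

Answer: 5.0549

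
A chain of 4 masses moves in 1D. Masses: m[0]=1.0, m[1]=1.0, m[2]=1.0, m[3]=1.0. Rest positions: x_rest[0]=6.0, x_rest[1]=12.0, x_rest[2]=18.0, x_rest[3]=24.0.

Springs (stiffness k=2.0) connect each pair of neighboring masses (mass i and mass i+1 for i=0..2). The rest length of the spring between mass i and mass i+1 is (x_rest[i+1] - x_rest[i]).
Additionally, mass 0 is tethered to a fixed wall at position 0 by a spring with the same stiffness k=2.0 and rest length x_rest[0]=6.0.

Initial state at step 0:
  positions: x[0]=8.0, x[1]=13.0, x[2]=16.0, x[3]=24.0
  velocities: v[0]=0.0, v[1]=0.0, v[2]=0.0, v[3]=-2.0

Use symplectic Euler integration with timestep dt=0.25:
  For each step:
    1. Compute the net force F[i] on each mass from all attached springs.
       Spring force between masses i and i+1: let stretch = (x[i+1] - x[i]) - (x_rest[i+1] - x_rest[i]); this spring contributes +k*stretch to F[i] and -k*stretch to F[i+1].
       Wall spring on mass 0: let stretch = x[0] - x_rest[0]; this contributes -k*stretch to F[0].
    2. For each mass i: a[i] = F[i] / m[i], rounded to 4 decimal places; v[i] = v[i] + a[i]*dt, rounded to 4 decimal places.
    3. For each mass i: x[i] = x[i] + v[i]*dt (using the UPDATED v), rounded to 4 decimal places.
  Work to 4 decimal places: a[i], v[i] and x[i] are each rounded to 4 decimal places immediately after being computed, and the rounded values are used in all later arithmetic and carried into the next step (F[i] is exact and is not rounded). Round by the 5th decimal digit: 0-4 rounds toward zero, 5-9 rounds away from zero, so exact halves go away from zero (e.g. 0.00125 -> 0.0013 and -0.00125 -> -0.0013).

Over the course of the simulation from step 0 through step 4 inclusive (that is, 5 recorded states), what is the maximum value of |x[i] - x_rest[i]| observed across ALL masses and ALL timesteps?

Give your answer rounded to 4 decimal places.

Step 0: x=[8.0000 13.0000 16.0000 24.0000] v=[0.0000 0.0000 0.0000 -2.0000]
Step 1: x=[7.6250 12.7500 16.6250 23.2500] v=[-1.5000 -1.0000 2.5000 -3.0000]
Step 2: x=[6.9375 12.3438 17.5938 22.4219] v=[-2.7500 -1.6250 3.8750 -3.3125]
Step 3: x=[6.0586 11.9180 18.5098 21.7403] v=[-3.5156 -1.7032 3.6641 -2.7266]
Step 4: x=[5.1548 11.5838 19.0057 21.4048] v=[-3.6152 -1.3370 1.9835 -1.3419]
Max displacement = 2.5952

Answer: 2.5952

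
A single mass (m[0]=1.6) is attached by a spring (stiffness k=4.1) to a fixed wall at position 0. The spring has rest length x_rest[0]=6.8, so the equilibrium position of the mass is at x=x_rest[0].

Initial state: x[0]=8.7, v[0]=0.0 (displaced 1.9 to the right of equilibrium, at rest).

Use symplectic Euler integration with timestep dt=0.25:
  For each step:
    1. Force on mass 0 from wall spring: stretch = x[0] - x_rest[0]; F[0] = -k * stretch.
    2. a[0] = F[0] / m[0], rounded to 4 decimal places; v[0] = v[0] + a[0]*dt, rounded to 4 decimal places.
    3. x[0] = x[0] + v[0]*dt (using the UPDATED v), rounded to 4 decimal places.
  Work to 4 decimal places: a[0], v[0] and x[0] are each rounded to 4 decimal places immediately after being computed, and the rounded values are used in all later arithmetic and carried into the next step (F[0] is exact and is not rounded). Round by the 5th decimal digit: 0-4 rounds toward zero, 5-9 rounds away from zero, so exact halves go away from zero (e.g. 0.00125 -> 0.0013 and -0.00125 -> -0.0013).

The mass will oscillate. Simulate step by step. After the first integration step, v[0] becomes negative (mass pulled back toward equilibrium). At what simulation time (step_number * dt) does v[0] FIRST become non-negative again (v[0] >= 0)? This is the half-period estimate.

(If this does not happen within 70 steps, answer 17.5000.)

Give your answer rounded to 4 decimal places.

Step 0: x=[8.7000] v=[0.0000]
Step 1: x=[8.3957] v=[-1.2172]
Step 2: x=[7.8358] v=[-2.2395]
Step 3: x=[7.1100] v=[-2.9031]
Step 4: x=[6.3346] v=[-3.1017]
Step 5: x=[5.6337] v=[-2.8036]
Step 6: x=[5.1196] v=[-2.0565]
Step 7: x=[4.8746] v=[-0.9800]
Step 8: x=[4.9380] v=[0.2535]
First v>=0 after going negative at step 8, time=2.0000

Answer: 2.0000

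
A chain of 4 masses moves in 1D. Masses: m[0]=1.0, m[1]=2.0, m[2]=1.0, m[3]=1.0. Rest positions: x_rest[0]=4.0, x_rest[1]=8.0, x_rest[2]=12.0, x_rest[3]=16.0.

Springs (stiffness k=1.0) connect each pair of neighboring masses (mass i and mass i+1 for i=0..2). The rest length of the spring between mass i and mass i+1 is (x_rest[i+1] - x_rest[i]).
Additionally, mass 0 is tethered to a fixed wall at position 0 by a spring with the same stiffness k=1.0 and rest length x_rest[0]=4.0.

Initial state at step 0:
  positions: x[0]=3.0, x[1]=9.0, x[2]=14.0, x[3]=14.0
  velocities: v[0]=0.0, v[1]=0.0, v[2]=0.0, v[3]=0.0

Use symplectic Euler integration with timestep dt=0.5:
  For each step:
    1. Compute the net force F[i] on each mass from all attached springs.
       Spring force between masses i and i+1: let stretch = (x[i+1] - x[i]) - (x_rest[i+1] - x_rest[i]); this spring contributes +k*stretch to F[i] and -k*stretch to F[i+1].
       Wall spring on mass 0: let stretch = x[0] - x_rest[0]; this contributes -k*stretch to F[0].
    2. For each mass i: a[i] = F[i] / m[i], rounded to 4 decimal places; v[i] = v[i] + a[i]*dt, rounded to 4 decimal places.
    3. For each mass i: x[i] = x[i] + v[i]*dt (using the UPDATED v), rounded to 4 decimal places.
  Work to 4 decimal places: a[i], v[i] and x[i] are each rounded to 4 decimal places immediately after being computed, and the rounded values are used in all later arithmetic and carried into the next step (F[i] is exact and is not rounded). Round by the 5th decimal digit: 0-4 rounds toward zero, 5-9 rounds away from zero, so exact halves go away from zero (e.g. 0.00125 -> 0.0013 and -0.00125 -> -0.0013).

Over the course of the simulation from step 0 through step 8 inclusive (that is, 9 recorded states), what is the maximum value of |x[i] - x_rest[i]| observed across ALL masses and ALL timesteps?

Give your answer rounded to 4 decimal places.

Answer: 2.5056

Derivation:
Step 0: x=[3.0000 9.0000 14.0000 14.0000] v=[0.0000 0.0000 0.0000 0.0000]
Step 1: x=[3.7500 8.8750 12.7500 15.0000] v=[1.5000 -0.2500 -2.5000 2.0000]
Step 2: x=[4.8438 8.5938 11.0938 16.4375] v=[2.1875 -0.5625 -3.3125 2.8750]
Step 3: x=[5.6641 8.1563 10.1485 17.5391] v=[1.6406 -0.8750 -1.8907 2.2032]
Step 4: x=[5.6915 7.6563 10.5528 17.7931] v=[0.0547 -1.0000 0.8085 0.5079]
Step 5: x=[4.7872 7.2728 12.0430 17.2370] v=[-1.8087 -0.7671 2.9804 -1.1123]
Step 6: x=[3.3075 7.1748 13.6392 16.3824] v=[-2.9595 -0.1960 3.1923 -1.7093]
Step 7: x=[1.9677 7.4015 14.3051 15.8420] v=[-2.6796 0.4533 1.3317 -1.0809]
Step 8: x=[1.4944 7.8119 13.6293 15.9174] v=[-0.9466 0.8208 -1.3517 0.1507]
Max displacement = 2.5056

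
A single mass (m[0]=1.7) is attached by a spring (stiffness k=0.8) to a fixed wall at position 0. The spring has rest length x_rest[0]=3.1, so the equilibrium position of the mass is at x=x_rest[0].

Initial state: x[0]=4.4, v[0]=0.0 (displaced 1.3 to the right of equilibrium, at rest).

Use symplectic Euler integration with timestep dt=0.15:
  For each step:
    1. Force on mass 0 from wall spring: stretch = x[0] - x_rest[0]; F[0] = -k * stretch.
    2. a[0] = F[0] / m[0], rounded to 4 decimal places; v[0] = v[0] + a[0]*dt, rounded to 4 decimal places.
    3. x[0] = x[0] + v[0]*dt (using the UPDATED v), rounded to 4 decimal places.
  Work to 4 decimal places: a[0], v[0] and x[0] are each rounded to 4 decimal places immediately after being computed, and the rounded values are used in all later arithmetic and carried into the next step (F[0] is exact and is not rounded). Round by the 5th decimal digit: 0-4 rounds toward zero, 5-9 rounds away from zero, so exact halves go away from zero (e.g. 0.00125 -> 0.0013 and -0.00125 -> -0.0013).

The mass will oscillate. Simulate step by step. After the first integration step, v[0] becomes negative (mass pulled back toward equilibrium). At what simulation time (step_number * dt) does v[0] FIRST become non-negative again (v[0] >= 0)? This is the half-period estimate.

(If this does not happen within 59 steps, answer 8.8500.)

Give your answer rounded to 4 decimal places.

Step 0: x=[4.4000] v=[0.0000]
Step 1: x=[4.3862] v=[-0.0918]
Step 2: x=[4.3588] v=[-0.1826]
Step 3: x=[4.3181] v=[-0.2715]
Step 4: x=[4.2645] v=[-0.3575]
Step 5: x=[4.1985] v=[-0.4397]
Step 6: x=[4.1209] v=[-0.5172]
Step 7: x=[4.0325] v=[-0.5893]
Step 8: x=[3.9342] v=[-0.6551]
Step 9: x=[3.8271] v=[-0.7140]
Step 10: x=[3.7123] v=[-0.7653]
Step 11: x=[3.5910] v=[-0.8085]
Step 12: x=[3.4645] v=[-0.8432]
Step 13: x=[3.3342] v=[-0.8689]
Step 14: x=[3.2014] v=[-0.8854]
Step 15: x=[3.0675] v=[-0.8926]
Step 16: x=[2.9340] v=[-0.8903]
Step 17: x=[2.8022] v=[-0.8786]
Step 18: x=[2.6736] v=[-0.8576]
Step 19: x=[2.5495] v=[-0.8275]
Step 20: x=[2.4312] v=[-0.7886]
Step 21: x=[2.3200] v=[-0.7414]
Step 22: x=[2.2171] v=[-0.6863]
Step 23: x=[2.1235] v=[-0.6240]
Step 24: x=[2.0402] v=[-0.5551]
Step 25: x=[1.9682] v=[-0.4803]
Step 26: x=[1.9081] v=[-0.4004]
Step 27: x=[1.8607] v=[-0.3163]
Step 28: x=[1.8264] v=[-0.2288]
Step 29: x=[1.8056] v=[-0.1389]
Step 30: x=[1.7985] v=[-0.0475]
Step 31: x=[1.8052] v=[0.0444]
First v>=0 after going negative at step 31, time=4.6500

Answer: 4.6500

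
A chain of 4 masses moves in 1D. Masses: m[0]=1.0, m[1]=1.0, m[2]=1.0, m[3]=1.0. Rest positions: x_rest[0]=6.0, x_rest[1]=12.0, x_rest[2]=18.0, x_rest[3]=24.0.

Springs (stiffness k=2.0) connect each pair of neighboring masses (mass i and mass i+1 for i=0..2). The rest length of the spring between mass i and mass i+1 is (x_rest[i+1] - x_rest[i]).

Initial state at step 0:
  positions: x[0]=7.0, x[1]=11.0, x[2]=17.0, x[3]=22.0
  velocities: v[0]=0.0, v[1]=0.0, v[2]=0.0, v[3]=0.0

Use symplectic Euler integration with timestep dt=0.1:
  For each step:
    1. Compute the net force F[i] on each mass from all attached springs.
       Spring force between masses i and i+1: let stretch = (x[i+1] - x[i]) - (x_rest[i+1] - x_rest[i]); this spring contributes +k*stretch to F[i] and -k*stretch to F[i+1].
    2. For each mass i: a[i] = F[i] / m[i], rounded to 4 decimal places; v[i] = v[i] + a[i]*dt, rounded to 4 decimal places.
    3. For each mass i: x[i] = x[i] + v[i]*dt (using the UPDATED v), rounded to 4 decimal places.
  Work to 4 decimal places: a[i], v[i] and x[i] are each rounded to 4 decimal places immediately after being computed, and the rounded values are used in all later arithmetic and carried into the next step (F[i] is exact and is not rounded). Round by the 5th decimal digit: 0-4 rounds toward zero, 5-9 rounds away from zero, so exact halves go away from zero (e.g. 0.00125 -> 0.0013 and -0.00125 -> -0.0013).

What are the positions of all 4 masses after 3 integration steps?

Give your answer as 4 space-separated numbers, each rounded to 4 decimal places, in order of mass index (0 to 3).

Step 0: x=[7.0000 11.0000 17.0000 22.0000] v=[0.0000 0.0000 0.0000 0.0000]
Step 1: x=[6.9600 11.0400 16.9800 22.0200] v=[-0.4000 0.4000 -0.2000 0.2000]
Step 2: x=[6.8816 11.1172 16.9420 22.0592] v=[-0.7840 0.7720 -0.3800 0.3920]
Step 3: x=[6.7679 11.2262 16.8899 22.1161] v=[-1.1369 1.0898 -0.5215 0.5686]

Answer: 6.7679 11.2262 16.8899 22.1161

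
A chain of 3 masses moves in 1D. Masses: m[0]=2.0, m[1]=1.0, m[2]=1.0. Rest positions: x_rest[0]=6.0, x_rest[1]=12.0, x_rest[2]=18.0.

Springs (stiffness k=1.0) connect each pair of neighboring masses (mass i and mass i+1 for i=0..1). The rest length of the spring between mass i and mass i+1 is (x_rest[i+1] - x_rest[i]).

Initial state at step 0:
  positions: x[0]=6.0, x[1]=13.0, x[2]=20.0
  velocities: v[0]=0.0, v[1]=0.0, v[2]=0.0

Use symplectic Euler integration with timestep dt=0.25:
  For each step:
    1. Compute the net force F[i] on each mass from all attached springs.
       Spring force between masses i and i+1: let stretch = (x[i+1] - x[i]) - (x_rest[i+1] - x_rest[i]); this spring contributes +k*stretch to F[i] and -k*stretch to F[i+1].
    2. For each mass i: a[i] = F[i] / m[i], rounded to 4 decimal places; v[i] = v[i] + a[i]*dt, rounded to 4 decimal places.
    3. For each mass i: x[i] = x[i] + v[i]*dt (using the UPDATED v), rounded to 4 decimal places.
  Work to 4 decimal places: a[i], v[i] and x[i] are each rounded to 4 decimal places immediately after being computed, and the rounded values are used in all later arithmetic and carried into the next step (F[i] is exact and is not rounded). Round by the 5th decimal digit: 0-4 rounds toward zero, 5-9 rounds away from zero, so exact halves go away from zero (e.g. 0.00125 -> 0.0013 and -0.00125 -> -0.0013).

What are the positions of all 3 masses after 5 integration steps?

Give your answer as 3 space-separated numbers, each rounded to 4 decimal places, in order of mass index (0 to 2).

Answer: 6.4339 12.9429 19.1894

Derivation:
Step 0: x=[6.0000 13.0000 20.0000] v=[0.0000 0.0000 0.0000]
Step 1: x=[6.0313 13.0000 19.9375] v=[0.1250 0.0000 -0.2500]
Step 2: x=[6.0928 12.9981 19.8164] v=[0.2461 -0.0078 -0.4844]
Step 3: x=[6.1826 12.9907 19.6442] v=[0.3593 -0.0296 -0.6890]
Step 4: x=[6.2977 12.9736 19.4311] v=[0.4603 -0.0683 -0.8524]
Step 5: x=[6.4339 12.9429 19.1894] v=[0.5448 -0.1229 -0.9668]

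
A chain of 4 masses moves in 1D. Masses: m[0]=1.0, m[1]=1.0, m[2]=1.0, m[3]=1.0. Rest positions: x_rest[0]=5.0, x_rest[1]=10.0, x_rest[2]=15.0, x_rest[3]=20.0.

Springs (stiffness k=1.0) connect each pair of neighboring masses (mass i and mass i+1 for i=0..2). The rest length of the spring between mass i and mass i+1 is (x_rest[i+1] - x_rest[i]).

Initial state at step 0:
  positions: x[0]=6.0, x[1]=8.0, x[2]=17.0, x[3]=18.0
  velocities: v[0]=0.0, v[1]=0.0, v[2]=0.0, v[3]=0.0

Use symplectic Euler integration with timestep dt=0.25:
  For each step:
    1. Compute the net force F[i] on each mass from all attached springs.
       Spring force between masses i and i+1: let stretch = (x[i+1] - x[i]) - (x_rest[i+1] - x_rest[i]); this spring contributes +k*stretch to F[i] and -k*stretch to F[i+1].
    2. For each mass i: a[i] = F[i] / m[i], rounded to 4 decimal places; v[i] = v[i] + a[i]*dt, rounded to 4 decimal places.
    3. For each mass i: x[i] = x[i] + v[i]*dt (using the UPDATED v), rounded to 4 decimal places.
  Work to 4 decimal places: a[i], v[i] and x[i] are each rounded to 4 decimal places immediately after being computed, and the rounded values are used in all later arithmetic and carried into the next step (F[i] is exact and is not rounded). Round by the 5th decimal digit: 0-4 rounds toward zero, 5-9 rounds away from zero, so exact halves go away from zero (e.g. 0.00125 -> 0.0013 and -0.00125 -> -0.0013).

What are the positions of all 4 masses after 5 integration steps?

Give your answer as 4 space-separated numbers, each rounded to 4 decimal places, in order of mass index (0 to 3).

Answer: 4.3318 11.6991 12.6107 20.3585

Derivation:
Step 0: x=[6.0000 8.0000 17.0000 18.0000] v=[0.0000 0.0000 0.0000 0.0000]
Step 1: x=[5.8125 8.4375 16.5000 18.2500] v=[-0.7500 1.7500 -2.0000 1.0000]
Step 2: x=[5.4766 9.2149 15.6055 18.7031] v=[-1.3438 3.1094 -3.5781 1.8125]
Step 3: x=[5.0618 10.1580 14.5052 19.2751] v=[-1.6592 3.7725 -4.4014 2.2881]
Step 4: x=[4.6530 11.0543 13.4313 19.8615] v=[-1.6352 3.5853 -4.2957 2.3456]
Step 5: x=[4.3318 11.6991 12.6107 20.3585] v=[-1.2849 2.5792 -3.2824 1.9881]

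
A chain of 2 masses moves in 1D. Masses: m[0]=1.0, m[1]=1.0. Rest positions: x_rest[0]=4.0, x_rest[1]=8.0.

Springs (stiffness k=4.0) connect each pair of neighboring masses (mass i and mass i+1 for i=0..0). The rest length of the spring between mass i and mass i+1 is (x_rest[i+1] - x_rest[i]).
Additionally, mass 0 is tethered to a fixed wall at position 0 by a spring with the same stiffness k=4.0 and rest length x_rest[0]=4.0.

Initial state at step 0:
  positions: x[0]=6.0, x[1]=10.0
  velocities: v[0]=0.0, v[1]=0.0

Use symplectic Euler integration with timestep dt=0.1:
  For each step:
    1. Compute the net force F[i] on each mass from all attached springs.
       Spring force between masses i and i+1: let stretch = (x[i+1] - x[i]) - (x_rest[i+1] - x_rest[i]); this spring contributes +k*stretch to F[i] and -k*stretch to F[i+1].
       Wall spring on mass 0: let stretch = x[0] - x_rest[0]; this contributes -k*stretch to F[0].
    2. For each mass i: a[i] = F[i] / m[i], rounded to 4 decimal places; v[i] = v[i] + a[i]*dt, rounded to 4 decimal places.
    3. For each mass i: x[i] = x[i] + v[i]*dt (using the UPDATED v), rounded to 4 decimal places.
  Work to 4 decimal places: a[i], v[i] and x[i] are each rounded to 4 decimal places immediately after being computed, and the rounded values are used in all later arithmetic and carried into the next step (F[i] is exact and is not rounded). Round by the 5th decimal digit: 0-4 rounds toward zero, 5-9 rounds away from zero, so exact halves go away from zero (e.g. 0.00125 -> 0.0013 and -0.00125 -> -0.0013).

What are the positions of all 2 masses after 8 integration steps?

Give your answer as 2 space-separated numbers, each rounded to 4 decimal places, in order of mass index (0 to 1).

Answer: 4.1994 9.4864

Derivation:
Step 0: x=[6.0000 10.0000] v=[0.0000 0.0000]
Step 1: x=[5.9200 10.0000] v=[-0.8000 0.0000]
Step 2: x=[5.7664 9.9968] v=[-1.5360 -0.0320]
Step 3: x=[5.5514 9.9844] v=[-2.1504 -0.1242]
Step 4: x=[5.2916 9.9547] v=[-2.5978 -0.2974]
Step 5: x=[5.0067 9.8984] v=[-2.8492 -0.5626]
Step 6: x=[4.7172 9.8065] v=[-2.8952 -0.9193]
Step 7: x=[4.4426 9.6710] v=[-2.7464 -1.3550]
Step 8: x=[4.1994 9.4864] v=[-2.4321 -1.8464]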